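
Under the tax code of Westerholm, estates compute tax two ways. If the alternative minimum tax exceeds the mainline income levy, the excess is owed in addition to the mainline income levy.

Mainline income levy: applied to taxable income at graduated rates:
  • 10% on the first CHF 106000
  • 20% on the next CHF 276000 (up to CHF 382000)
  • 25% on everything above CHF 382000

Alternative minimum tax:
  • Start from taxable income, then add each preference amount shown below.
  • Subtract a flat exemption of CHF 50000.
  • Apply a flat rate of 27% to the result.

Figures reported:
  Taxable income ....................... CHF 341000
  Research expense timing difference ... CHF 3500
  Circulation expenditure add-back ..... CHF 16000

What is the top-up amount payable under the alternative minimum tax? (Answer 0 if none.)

Alternative minimum tax:
  Adjusted income: CHF 341000 + CHF 3500 + CHF 16000 = CHF 360500
  Less exemption CHF 50000 → base CHF 310500
  CHF 310500 × 27% = CHF 83835

Mainline income levy:
  CHF 106000 × 10% = CHF 10600
  CHF 235000 × 20% = CHF 47000
  → CHF 57600

Excess of alternative minimum tax over mainline income levy: CHF 83835 − CHF 57600 = CHF 26235.

CHF 26235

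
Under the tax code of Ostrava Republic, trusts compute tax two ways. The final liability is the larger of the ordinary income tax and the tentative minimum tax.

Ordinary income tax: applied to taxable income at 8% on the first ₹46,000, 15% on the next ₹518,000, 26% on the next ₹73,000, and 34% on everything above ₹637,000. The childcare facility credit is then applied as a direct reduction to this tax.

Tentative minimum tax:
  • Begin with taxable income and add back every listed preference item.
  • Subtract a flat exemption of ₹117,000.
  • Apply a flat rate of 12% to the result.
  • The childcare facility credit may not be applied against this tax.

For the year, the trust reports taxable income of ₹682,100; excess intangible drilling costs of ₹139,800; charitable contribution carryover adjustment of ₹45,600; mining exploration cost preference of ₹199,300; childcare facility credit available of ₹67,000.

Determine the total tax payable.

Ordinary income tax:
  ₹46,000 × 8% = ₹3,680
  ₹518,000 × 15% = ₹77,700
  ₹73,000 × 26% = ₹18,980
  ₹45,100 × 34% = ₹15,334
  → ₹115,694
  Less childcare facility credit ₹67,000 → ₹48,694

Tentative minimum tax:
  Adjusted income: ₹682,100 + ₹139,800 + ₹45,600 + ₹199,300 = ₹1,066,800
  Less exemption ₹117,000 → base ₹949,800
  ₹949,800 × 12% = ₹113,976

₹113,976 > ₹48,694, so the tentative minimum tax is the binding amount.

₹113,976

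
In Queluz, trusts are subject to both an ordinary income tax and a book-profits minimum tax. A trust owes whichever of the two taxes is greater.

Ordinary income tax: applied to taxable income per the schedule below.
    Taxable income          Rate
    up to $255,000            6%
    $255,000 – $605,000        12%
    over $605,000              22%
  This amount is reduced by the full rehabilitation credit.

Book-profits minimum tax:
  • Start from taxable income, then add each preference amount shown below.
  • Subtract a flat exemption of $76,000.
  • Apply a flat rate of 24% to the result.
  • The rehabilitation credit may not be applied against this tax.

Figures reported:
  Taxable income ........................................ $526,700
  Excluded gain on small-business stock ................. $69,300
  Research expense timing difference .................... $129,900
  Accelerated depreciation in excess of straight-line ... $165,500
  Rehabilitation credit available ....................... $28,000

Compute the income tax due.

$195,696

Ordinary income tax:
  $255,000 × 6% = $15,300
  $271,700 × 12% = $32,604
  → $47,904
  Less rehabilitation credit $28,000 → $19,904

Book-profits minimum tax:
  Adjusted income: $526,700 + $69,300 + $129,900 + $165,500 = $891,400
  Less exemption $76,000 → base $815,400
  $815,400 × 24% = $195,696

$195,696 > $19,904, so the book-profits minimum tax is the binding amount.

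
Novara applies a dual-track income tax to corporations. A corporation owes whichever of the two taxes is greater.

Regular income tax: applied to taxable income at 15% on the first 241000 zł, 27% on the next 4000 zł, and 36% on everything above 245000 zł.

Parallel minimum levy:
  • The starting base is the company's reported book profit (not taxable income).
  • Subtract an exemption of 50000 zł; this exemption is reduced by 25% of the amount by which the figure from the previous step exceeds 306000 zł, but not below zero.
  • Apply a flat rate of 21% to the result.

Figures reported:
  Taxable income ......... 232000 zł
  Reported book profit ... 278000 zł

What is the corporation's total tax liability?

Regular income tax:
  232000 zł × 15% = 34800 zł

Parallel minimum levy:
  Base (reported book profit): 278000 zł
  Exemption: 278000 zł ≤ 306000 zł, so full 50000 zł applies
  Base: 278000 zł − 50000 zł = 228000 zł
  228000 zł × 21% = 47880 zł

47880 zł > 34800 zł, so the parallel minimum levy is the binding amount.

47880 zł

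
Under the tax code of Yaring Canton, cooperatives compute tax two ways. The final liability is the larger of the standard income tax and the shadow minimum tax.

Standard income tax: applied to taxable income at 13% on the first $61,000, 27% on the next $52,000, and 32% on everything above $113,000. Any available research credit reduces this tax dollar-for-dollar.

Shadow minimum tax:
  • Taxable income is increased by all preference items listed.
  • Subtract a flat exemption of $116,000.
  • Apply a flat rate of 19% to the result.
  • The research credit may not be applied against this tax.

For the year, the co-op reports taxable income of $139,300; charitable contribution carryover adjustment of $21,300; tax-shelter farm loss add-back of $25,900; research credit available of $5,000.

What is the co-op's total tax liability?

Shadow minimum tax:
  Adjusted income: $139,300 + $21,300 + $25,900 = $186,500
  Less exemption $116,000 → base $70,500
  $70,500 × 19% = $13,395

Standard income tax:
  $61,000 × 13% = $7,930
  $52,000 × 27% = $14,040
  $26,300 × 32% = $8,416
  → $30,386
  Less research credit $5,000 → $25,386

$25,386 > $13,395, so the standard income tax governs.

$25,386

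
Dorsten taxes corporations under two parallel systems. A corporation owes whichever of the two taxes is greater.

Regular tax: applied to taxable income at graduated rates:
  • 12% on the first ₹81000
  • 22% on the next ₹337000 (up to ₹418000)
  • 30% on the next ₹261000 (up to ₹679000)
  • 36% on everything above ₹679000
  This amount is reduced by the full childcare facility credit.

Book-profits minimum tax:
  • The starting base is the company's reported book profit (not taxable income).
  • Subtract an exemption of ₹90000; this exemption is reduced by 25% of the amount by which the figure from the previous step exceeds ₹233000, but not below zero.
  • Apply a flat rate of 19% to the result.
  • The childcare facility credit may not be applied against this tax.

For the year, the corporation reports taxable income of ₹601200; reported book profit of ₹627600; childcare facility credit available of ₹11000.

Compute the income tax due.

₹127820

Book-profits minimum tax:
  Base (reported book profit): ₹627600
  Exemption: 25% × (₹627600 − ₹233000) = ₹98650 ≥ ₹90000, so the exemption is fully phased out
  Base: ₹627600 − ₹0 = ₹627600
  ₹627600 × 19% = ₹119244

Regular tax:
  ₹81000 × 12% = ₹9720
  ₹337000 × 22% = ₹74140
  ₹183200 × 30% = ₹54960
  → ₹138820
  Less childcare facility credit ₹11000 → ₹127820

₹127820 > ₹119244, so the regular tax governs.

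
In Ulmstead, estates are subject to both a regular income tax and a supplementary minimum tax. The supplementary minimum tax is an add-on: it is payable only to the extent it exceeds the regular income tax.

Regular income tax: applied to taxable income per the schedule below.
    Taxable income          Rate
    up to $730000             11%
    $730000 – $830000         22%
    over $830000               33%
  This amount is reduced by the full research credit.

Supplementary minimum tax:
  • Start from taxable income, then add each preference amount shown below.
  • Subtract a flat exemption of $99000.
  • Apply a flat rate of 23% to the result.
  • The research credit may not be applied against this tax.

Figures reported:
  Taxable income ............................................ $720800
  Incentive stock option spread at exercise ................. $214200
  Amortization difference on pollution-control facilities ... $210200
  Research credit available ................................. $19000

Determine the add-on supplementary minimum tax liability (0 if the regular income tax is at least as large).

$180338

Regular income tax:
  $720800 × 11% = $79288
  Less research credit $19000 → $60288

Supplementary minimum tax:
  Adjusted income: $720800 + $214200 + $210200 = $1145200
  Less exemption $99000 → base $1046200
  $1046200 × 23% = $240626

Excess of supplementary minimum tax over regular income tax: $240626 − $60288 = $180338.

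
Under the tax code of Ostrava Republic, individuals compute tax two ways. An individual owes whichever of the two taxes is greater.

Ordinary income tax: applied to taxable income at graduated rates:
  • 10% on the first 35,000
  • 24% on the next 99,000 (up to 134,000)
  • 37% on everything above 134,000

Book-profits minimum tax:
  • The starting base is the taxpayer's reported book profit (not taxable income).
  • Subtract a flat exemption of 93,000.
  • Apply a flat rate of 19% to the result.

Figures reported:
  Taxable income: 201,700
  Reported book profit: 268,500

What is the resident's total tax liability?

Book-profits minimum tax:
  Base (reported book profit): 268,500
  Less exemption 93,000 → base 175,500
  175,500 × 19% = 33,345

Ordinary income tax:
  35,000 × 10% = 3,500
  99,000 × 24% = 23,760
  67,700 × 37% = 25,049
  → 52,309

52,309 > 33,345, so the ordinary income tax governs.

52,309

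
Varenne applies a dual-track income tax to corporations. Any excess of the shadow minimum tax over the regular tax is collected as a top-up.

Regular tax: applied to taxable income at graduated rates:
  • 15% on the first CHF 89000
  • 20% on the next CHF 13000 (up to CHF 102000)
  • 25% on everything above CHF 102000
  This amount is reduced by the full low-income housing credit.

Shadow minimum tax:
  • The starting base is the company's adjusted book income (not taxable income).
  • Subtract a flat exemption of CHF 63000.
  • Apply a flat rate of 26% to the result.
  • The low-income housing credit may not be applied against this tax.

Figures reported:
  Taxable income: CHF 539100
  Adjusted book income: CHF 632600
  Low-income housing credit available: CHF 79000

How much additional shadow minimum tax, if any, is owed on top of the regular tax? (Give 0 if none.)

Regular tax:
  CHF 89000 × 15% = CHF 13350
  CHF 13000 × 20% = CHF 2600
  CHF 437100 × 25% = CHF 109275
  → CHF 125225
  Less low-income housing credit CHF 79000 → CHF 46225

Shadow minimum tax:
  Base (adjusted book income): CHF 632600
  Less exemption CHF 63000 → base CHF 569600
  CHF 569600 × 26% = CHF 148096

Excess of shadow minimum tax over regular tax: CHF 148096 − CHF 46225 = CHF 101871.

CHF 101871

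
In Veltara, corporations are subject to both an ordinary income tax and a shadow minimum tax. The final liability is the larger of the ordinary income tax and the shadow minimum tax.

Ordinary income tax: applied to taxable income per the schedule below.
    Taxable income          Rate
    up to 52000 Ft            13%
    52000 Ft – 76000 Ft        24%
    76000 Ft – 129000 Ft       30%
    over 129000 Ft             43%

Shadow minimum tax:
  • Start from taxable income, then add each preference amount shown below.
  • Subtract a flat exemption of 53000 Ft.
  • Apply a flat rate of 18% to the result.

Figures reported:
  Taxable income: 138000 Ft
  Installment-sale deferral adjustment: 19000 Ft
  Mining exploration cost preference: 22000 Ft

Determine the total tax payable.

32290 Ft

Ordinary income tax:
  52000 Ft × 13% = 6760 Ft
  24000 Ft × 24% = 5760 Ft
  53000 Ft × 30% = 15900 Ft
  9000 Ft × 43% = 3870 Ft
  → 32290 Ft

Shadow minimum tax:
  Adjusted income: 138000 Ft + 19000 Ft + 22000 Ft = 179000 Ft
  Less exemption 53000 Ft → base 126000 Ft
  126000 Ft × 18% = 22680 Ft

32290 Ft > 22680 Ft, so the ordinary income tax governs.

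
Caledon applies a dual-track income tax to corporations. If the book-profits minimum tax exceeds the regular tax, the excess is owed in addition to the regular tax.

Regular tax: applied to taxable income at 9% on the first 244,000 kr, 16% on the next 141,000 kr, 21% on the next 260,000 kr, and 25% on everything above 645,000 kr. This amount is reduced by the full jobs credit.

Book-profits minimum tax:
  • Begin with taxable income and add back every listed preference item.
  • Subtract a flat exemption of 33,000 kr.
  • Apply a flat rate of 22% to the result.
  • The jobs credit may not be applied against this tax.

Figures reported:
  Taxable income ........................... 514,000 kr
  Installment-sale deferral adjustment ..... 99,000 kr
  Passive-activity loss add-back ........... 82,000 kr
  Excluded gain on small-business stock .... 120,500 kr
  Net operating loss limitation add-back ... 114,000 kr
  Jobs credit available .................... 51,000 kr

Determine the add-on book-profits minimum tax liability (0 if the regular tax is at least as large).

Regular tax:
  244,000 kr × 9% = 21,960 kr
  141,000 kr × 16% = 22,560 kr
  129,000 kr × 21% = 27,090 kr
  → 71,610 kr
  Less jobs credit 51,000 kr → 20,610 kr

Book-profits minimum tax:
  Adjusted income: 514,000 kr + 99,000 kr + 82,000 kr + 120,500 kr + 114,000 kr = 929,500 kr
  Less exemption 33,000 kr → base 896,500 kr
  896,500 kr × 22% = 197,230 kr

Excess of book-profits minimum tax over regular tax: 197,230 kr − 20,610 kr = 176,620 kr.

176,620 kr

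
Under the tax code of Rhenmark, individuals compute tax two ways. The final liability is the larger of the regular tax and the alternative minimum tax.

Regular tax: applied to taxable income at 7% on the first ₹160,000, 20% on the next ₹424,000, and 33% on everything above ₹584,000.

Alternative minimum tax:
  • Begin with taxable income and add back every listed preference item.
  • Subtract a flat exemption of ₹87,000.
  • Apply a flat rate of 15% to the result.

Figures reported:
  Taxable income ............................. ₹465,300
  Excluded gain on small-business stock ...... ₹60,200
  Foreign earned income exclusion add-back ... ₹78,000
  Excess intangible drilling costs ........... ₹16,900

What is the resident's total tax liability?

Regular tax:
  ₹160,000 × 7% = ₹11,200
  ₹305,300 × 20% = ₹61,060
  → ₹72,260

Alternative minimum tax:
  Adjusted income: ₹465,300 + ₹60,200 + ₹78,000 + ₹16,900 = ₹620,400
  Less exemption ₹87,000 → base ₹533,400
  ₹533,400 × 15% = ₹80,010

₹80,010 > ₹72,260, so the alternative minimum tax is the binding amount.

₹80,010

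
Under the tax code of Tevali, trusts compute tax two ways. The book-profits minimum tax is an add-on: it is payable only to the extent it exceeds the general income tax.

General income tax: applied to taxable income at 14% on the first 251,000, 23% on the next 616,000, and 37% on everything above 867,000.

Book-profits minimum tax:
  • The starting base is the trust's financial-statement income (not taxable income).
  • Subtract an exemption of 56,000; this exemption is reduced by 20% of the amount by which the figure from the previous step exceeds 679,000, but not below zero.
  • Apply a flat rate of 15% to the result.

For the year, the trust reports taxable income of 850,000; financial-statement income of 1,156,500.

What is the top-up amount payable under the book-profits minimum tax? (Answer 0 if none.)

565

Book-profits minimum tax:
  Base (financial-statement income): 1,156,500
  Exemption: 20% × (1,156,500 − 679,000) = 95,500 ≥ 56,000, so the exemption is fully phased out
  Base: 1,156,500 − 0 = 1,156,500
  1,156,500 × 15% = 173,475

General income tax:
  251,000 × 14% = 35,140
  599,000 × 23% = 137,770
  → 172,910

Excess of book-profits minimum tax over general income tax: 173,475 − 172,910 = 565.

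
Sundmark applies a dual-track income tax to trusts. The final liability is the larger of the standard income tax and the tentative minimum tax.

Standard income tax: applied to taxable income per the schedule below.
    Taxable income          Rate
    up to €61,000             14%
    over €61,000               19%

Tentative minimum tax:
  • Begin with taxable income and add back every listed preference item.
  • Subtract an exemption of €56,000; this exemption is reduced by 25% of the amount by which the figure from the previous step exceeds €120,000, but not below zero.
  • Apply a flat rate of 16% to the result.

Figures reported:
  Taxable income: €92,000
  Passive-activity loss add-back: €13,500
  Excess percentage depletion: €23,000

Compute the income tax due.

Standard income tax:
  €61,000 × 14% = €8,540
  €31,000 × 19% = €5,890
  → €14,430

Tentative minimum tax:
  Adjusted income: €92,000 + €13,500 + €23,000 = €128,500
  Exemption: €56,000 − 25% × (€128,500 − €120,000) = €56,000 − €2,125 = €53,875
  Base: €128,500 − €53,875 = €74,625
  €74,625 × 16% = €11,940

€14,430 > €11,940, so the standard income tax governs.

€14,430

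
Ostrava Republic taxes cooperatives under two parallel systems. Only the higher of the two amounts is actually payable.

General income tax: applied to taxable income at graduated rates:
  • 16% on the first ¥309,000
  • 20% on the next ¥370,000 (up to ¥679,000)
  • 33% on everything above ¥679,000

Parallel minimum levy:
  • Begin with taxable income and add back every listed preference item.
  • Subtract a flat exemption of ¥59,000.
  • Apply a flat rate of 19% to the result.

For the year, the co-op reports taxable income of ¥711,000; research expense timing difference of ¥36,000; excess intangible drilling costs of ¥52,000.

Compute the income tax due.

Parallel minimum levy:
  Adjusted income: ¥711,000 + ¥36,000 + ¥52,000 = ¥799,000
  Less exemption ¥59,000 → base ¥740,000
  ¥740,000 × 19% = ¥140,600

General income tax:
  ¥309,000 × 16% = ¥49,440
  ¥370,000 × 20% = ¥74,000
  ¥32,000 × 33% = ¥10,560
  → ¥134,000

¥140,600 > ¥134,000, so the parallel minimum levy is the binding amount.

¥140,600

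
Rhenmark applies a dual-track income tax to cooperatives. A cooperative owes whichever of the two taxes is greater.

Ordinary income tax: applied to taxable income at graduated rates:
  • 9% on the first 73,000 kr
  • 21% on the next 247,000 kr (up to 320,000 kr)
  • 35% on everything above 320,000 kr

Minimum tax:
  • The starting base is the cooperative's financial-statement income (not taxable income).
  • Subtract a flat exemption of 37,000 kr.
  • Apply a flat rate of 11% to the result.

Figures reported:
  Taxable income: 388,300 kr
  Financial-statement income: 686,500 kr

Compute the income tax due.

82,345 kr

Ordinary income tax:
  73,000 kr × 9% = 6,570 kr
  247,000 kr × 21% = 51,870 kr
  68,300 kr × 35% = 23,905 kr
  → 82,345 kr

Minimum tax:
  Base (financial-statement income): 686,500 kr
  Less exemption 37,000 kr → base 649,500 kr
  649,500 kr × 11% = 71,445 kr

82,345 kr > 71,445 kr, so the ordinary income tax governs.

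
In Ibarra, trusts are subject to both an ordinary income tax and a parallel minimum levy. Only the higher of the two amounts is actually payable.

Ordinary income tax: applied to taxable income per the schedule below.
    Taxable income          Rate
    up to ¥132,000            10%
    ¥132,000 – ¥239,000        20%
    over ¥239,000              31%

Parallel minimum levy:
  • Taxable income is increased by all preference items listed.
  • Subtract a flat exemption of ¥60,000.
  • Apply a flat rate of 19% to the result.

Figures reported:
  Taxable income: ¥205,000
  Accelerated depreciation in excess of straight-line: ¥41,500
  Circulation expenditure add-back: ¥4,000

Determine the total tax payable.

Parallel minimum levy:
  Adjusted income: ¥205,000 + ¥41,500 + ¥4,000 = ¥250,500
  Less exemption ¥60,000 → base ¥190,500
  ¥190,500 × 19% = ¥36,195

Ordinary income tax:
  ¥132,000 × 10% = ¥13,200
  ¥73,000 × 20% = ¥14,600
  → ¥27,800

¥36,195 > ¥27,800, so the parallel minimum levy is the binding amount.

¥36,195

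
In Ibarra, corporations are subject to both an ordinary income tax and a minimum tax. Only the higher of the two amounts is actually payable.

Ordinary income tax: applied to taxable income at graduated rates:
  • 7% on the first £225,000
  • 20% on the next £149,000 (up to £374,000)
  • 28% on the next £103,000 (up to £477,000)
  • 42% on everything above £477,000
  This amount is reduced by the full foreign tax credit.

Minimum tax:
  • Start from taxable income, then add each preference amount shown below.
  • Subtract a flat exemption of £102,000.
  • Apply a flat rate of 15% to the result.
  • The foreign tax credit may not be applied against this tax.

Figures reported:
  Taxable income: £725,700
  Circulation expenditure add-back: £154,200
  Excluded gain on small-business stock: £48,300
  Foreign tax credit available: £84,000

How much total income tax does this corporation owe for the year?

Minimum tax:
  Adjusted income: £725,700 + £154,200 + £48,300 = £928,200
  Less exemption £102,000 → base £826,200
  £826,200 × 15% = £123,930

Ordinary income tax:
  £225,000 × 7% = £15,750
  £149,000 × 20% = £29,800
  £103,000 × 28% = £28,840
  £248,700 × 42% = £104,454
  → £178,844
  Less foreign tax credit £84,000 → £94,844

£123,930 > £94,844, so the minimum tax is the binding amount.

£123,930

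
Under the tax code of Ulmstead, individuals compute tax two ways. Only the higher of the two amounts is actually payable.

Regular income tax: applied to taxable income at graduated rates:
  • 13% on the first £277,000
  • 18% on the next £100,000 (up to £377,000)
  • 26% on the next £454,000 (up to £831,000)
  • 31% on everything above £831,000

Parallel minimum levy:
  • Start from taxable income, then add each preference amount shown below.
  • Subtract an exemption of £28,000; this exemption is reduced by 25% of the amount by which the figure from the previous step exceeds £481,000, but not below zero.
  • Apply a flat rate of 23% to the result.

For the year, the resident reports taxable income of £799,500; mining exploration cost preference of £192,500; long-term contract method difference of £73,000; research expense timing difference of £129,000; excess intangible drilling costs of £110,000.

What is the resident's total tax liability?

Regular income tax:
  £277,000 × 13% = £36,010
  £100,000 × 18% = £18,000
  £422,500 × 26% = £109,850
  → £163,860

Parallel minimum levy:
  Adjusted income: £799,500 + £192,500 + £73,000 + £129,000 + £110,000 = £1,304,000
  Exemption: 25% × (£1,304,000 − £481,000) = £205,750 ≥ £28,000, so the exemption is fully phased out
  Base: £1,304,000 − £0 = £1,304,000
  £1,304,000 × 23% = £299,920

£299,920 > £163,860, so the parallel minimum levy is the binding amount.

£299,920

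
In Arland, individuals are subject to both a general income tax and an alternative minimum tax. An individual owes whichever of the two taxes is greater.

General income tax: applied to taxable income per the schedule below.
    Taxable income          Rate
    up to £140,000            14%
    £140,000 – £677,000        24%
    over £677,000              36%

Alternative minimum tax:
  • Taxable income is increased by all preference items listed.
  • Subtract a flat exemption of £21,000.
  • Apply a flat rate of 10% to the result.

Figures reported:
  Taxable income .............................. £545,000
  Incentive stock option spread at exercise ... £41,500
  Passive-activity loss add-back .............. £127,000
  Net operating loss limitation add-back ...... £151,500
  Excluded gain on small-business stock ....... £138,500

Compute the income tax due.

£116,800

General income tax:
  £140,000 × 14% = £19,600
  £405,000 × 24% = £97,200
  → £116,800

Alternative minimum tax:
  Adjusted income: £545,000 + £41,500 + £127,000 + £151,500 + £138,500 = £1,003,500
  Less exemption £21,000 → base £982,500
  £982,500 × 10% = £98,250

£116,800 > £98,250, so the general income tax governs.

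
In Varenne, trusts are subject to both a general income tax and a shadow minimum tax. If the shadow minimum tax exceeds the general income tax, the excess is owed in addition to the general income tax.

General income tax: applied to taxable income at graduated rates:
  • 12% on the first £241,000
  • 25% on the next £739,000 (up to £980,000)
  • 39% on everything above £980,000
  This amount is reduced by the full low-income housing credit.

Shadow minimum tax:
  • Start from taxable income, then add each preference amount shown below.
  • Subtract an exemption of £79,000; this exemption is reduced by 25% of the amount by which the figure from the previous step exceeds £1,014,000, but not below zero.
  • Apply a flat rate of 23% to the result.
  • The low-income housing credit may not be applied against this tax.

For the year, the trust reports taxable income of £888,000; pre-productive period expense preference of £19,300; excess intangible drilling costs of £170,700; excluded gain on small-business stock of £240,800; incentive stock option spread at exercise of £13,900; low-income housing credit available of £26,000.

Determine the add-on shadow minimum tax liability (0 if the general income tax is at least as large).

General income tax:
  £241,000 × 12% = £28,920
  £647,000 × 25% = £161,750
  → £190,670
  Less low-income housing credit £26,000 → £164,670

Shadow minimum tax:
  Adjusted income: £888,000 + £19,300 + £170,700 + £240,800 + £13,900 = £1,332,700
  Exemption: 25% × (£1,332,700 − £1,014,000) = £79,675 ≥ £79,000, so the exemption is fully phased out
  Base: £1,332,700 − £0 = £1,332,700
  £1,332,700 × 23% = £306,521

Excess of shadow minimum tax over general income tax: £306,521 − £164,670 = £141,851.

£141,851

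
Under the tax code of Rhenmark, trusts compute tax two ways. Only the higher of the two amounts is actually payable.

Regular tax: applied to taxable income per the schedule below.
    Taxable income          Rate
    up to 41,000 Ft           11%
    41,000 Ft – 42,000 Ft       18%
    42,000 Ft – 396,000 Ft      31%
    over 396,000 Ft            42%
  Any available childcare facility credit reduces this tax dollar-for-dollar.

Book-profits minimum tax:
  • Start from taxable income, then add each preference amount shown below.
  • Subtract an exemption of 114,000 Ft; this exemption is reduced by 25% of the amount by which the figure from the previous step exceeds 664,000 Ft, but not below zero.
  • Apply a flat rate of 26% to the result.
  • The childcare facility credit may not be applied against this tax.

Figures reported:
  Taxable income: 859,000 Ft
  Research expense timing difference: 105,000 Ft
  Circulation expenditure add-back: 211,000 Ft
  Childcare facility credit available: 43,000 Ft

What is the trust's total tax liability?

Regular tax:
  41,000 Ft × 11% = 4,510 Ft
  1,000 Ft × 18% = 180 Ft
  354,000 Ft × 31% = 109,740 Ft
  463,000 Ft × 42% = 194,460 Ft
  → 308,890 Ft
  Less childcare facility credit 43,000 Ft → 265,890 Ft

Book-profits minimum tax:
  Adjusted income: 859,000 Ft + 105,000 Ft + 211,000 Ft = 1,175,000 Ft
  Exemption: 25% × (1,175,000 Ft − 664,000 Ft) = 127,750 Ft ≥ 114,000 Ft, so the exemption is fully phased out
  Base: 1,175,000 Ft − 0 Ft = 1,175,000 Ft
  1,175,000 Ft × 26% = 305,500 Ft

305,500 Ft > 265,890 Ft, so the book-profits minimum tax is the binding amount.

305,500 Ft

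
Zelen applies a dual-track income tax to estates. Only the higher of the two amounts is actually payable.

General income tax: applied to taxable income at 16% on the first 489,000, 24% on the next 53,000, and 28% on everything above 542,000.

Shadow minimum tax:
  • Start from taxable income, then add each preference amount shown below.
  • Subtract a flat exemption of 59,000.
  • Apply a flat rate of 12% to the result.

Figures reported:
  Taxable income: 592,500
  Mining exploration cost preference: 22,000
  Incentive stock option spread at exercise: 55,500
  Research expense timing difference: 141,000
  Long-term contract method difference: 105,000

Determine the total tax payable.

Shadow minimum tax:
  Adjusted income: 592,500 + 22,000 + 55,500 + 141,000 + 105,000 = 916,000
  Less exemption 59,000 → base 857,000
  857,000 × 12% = 102,840

General income tax:
  489,000 × 16% = 78,240
  53,000 × 24% = 12,720
  50,500 × 28% = 14,140
  → 105,100

105,100 > 102,840, so the general income tax governs.

105,100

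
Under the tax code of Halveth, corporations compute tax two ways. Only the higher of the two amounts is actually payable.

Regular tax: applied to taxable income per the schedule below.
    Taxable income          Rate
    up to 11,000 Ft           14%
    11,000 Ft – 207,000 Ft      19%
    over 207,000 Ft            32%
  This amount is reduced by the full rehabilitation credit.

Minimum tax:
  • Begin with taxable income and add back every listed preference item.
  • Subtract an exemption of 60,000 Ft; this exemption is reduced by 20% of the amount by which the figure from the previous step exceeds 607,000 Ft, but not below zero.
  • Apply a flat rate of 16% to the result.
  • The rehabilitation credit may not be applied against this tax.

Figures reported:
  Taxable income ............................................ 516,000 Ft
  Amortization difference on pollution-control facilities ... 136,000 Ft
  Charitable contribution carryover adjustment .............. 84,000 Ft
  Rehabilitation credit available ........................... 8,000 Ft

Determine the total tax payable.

129,660 Ft

Minimum tax:
  Adjusted income: 516,000 Ft + 136,000 Ft + 84,000 Ft = 736,000 Ft
  Exemption: 60,000 Ft − 20% × (736,000 Ft − 607,000 Ft) = 60,000 Ft − 25,800 Ft = 34,200 Ft
  Base: 736,000 Ft − 34,200 Ft = 701,800 Ft
  701,800 Ft × 16% = 112,288 Ft

Regular tax:
  11,000 Ft × 14% = 1,540 Ft
  196,000 Ft × 19% = 37,240 Ft
  309,000 Ft × 32% = 98,880 Ft
  → 137,660 Ft
  Less rehabilitation credit 8,000 Ft → 129,660 Ft

129,660 Ft > 112,288 Ft, so the regular tax governs.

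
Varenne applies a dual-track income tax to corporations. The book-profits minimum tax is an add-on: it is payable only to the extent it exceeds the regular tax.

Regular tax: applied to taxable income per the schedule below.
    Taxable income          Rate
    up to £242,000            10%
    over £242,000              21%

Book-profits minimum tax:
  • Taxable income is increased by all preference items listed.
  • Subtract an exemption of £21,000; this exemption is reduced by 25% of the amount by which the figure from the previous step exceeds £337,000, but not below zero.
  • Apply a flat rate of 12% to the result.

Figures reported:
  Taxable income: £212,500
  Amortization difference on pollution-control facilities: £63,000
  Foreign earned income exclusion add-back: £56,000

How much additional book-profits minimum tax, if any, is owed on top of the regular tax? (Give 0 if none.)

Book-profits minimum tax:
  Adjusted income: £212,500 + £63,000 + £56,000 = £331,500
  Exemption: £331,500 ≤ £337,000, so full £21,000 applies
  Base: £331,500 − £21,000 = £310,500
  £310,500 × 12% = £37,260

Regular tax:
  £212,500 × 10% = £21,250

Excess of book-profits minimum tax over regular tax: £37,260 − £21,250 = £16,010.

£16,010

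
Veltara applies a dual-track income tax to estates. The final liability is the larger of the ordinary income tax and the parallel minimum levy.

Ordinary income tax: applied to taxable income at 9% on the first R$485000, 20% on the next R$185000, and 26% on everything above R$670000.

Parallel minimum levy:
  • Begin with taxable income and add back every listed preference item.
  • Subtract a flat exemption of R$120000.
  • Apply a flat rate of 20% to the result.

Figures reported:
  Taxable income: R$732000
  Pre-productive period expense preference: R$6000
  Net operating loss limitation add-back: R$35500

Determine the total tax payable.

Ordinary income tax:
  R$485000 × 9% = R$43650
  R$185000 × 20% = R$37000
  R$62000 × 26% = R$16120
  → R$96770

Parallel minimum levy:
  Adjusted income: R$732000 + R$6000 + R$35500 = R$773500
  Less exemption R$120000 → base R$653500
  R$653500 × 20% = R$130700

R$130700 > R$96770, so the parallel minimum levy is the binding amount.

R$130700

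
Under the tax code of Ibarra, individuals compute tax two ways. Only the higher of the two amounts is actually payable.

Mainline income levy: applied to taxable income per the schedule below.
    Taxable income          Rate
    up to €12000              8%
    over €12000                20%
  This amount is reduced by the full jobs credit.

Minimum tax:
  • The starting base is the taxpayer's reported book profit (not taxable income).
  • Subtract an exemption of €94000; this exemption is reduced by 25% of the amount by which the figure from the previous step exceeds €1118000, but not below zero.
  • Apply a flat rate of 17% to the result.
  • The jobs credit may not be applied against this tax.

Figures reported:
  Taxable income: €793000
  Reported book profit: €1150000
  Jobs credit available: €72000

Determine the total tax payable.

€180880

Minimum tax:
  Base (reported book profit): €1150000
  Exemption: €94000 − 25% × (€1150000 − €1118000) = €94000 − €8000 = €86000
  Base: €1150000 − €86000 = €1064000
  €1064000 × 17% = €180880

Mainline income levy:
  €12000 × 8% = €960
  €781000 × 20% = €156200
  → €157160
  Less jobs credit €72000 → €85160

€180880 > €85160, so the minimum tax is the binding amount.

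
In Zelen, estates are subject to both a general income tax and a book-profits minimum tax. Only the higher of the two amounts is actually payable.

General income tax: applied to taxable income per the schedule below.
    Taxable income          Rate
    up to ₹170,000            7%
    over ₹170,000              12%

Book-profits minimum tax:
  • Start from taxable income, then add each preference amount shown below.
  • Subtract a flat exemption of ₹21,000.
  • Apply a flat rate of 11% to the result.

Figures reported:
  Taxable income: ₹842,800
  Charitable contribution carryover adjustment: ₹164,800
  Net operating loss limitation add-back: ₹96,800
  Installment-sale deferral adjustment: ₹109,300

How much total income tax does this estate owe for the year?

₹131,197

General income tax:
  ₹170,000 × 7% = ₹11,900
  ₹672,800 × 12% = ₹80,736
  → ₹92,636

Book-profits minimum tax:
  Adjusted income: ₹842,800 + ₹164,800 + ₹96,800 + ₹109,300 = ₹1,213,700
  Less exemption ₹21,000 → base ₹1,192,700
  ₹1,192,700 × 11% = ₹131,197

₹131,197 > ₹92,636, so the book-profits minimum tax is the binding amount.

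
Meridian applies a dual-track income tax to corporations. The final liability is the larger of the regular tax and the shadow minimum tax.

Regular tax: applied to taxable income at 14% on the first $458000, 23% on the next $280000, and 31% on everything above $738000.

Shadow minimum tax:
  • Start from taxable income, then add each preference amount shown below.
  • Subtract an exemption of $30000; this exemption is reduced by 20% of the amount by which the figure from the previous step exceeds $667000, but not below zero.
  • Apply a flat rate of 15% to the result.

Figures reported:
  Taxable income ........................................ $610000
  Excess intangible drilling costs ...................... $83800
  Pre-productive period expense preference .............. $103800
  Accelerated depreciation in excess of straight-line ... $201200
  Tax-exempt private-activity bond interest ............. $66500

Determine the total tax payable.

Regular tax:
  $458000 × 14% = $64120
  $152000 × 23% = $34960
  → $99080

Shadow minimum tax:
  Adjusted income: $610000 + $83800 + $103800 + $201200 + $66500 = $1065300
  Exemption: 20% × ($1065300 − $667000) = $79660 ≥ $30000, so the exemption is fully phased out
  Base: $1065300 − $0 = $1065300
  $1065300 × 15% = $159795

$159795 > $99080, so the shadow minimum tax is the binding amount.

$159795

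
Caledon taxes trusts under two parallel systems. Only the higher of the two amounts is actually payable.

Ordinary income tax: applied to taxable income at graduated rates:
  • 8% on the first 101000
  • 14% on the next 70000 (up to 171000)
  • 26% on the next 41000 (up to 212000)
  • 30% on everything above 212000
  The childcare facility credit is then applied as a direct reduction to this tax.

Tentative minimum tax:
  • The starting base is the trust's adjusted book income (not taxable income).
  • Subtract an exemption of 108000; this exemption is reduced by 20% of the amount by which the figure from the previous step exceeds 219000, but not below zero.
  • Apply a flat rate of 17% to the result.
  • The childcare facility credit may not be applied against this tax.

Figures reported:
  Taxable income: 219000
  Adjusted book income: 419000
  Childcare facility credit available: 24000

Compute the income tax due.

59670

Ordinary income tax:
  101000 × 8% = 8080
  70000 × 14% = 9800
  41000 × 26% = 10660
  7000 × 30% = 2100
  → 30640
  Less childcare facility credit 24000 → 6640

Tentative minimum tax:
  Base (adjusted book income): 419000
  Exemption: 108000 − 20% × (419000 − 219000) = 108000 − 40000 = 68000
  Base: 419000 − 68000 = 351000
  351000 × 17% = 59670

59670 > 6640, so the tentative minimum tax is the binding amount.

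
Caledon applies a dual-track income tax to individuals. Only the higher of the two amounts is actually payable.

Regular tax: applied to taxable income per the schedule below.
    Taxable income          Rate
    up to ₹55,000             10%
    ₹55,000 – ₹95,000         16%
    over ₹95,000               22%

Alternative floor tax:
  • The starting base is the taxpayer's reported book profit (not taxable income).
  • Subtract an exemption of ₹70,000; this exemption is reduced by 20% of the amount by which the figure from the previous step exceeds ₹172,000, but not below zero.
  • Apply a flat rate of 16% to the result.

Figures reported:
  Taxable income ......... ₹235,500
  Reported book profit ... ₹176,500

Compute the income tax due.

Regular tax:
  ₹55,000 × 10% = ₹5,500
  ₹40,000 × 16% = ₹6,400
  ₹140,500 × 22% = ₹30,910
  → ₹42,810

Alternative floor tax:
  Base (reported book profit): ₹176,500
  Exemption: ₹70,000 − 20% × (₹176,500 − ₹172,000) = ₹70,000 − ₹900 = ₹69,100
  Base: ₹176,500 − ₹69,100 = ₹107,400
  ₹107,400 × 16% = ₹17,184

₹42,810 > ₹17,184, so the regular tax governs.

₹42,810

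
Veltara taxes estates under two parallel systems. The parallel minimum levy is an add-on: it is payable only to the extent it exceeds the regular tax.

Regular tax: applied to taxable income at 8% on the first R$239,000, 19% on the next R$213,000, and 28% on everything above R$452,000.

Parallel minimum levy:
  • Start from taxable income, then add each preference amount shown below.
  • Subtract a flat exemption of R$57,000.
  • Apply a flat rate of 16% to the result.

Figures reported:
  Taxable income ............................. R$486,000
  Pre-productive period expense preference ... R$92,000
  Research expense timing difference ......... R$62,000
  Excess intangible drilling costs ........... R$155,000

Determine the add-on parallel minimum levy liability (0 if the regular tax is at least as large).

R$48,970

Regular tax:
  R$239,000 × 8% = R$19,120
  R$213,000 × 19% = R$40,470
  R$34,000 × 28% = R$9,520
  → R$69,110

Parallel minimum levy:
  Adjusted income: R$486,000 + R$92,000 + R$62,000 + R$155,000 = R$795,000
  Less exemption R$57,000 → base R$738,000
  R$738,000 × 16% = R$118,080

Excess of parallel minimum levy over regular tax: R$118,080 − R$69,110 = R$48,970.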